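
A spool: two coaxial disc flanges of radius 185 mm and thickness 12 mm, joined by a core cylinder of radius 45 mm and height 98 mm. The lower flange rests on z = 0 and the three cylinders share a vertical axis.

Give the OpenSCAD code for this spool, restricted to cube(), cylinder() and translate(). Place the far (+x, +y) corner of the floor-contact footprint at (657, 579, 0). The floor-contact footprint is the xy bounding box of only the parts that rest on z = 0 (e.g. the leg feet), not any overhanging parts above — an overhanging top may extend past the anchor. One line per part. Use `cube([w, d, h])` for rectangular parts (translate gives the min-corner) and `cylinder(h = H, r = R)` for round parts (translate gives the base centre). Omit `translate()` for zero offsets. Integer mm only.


translate([472, 394, 0]) cylinder(h = 12, r = 185);
translate([472, 394, 12]) cylinder(h = 98, r = 45);
translate([472, 394, 110]) cylinder(h = 12, r = 185);


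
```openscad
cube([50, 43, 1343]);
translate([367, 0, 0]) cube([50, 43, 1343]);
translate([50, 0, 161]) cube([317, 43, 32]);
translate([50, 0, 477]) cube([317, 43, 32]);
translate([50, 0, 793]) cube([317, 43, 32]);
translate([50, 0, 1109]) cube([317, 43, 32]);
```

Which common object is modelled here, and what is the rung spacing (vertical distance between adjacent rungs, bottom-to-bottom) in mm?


A ladder. The rung spacing is 316 mm.

Two tall 50×43 posts with 4 short bars between them — a ladder. Adjacent rungs sit at z = 161 and z = 477, so the spacing is 477 − 161 = 316 mm.


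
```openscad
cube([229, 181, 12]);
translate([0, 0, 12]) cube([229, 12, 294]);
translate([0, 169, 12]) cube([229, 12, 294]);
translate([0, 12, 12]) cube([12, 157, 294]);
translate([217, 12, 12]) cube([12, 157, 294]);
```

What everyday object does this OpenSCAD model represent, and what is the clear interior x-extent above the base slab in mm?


An open box. The internal width is 205 mm.

A 229×181 base slab with four walls standing on it — an open box. The base is 229 mm wide and the walls are 12 mm thick, so the internal width is 229 − 2 × 12 = 205 mm.


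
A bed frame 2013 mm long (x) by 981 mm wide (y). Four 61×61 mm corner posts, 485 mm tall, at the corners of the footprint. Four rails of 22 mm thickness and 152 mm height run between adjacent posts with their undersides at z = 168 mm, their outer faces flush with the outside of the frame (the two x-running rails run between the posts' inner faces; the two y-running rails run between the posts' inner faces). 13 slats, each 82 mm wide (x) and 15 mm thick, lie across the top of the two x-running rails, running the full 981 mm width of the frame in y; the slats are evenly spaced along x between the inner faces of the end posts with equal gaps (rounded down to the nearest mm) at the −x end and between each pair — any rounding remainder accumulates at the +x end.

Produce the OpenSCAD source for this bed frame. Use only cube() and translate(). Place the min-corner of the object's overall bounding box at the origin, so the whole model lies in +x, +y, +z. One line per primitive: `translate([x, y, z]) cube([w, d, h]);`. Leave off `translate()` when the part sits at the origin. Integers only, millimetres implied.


cube([61, 61, 485]);
translate([0, 920, 0]) cube([61, 61, 485]);
translate([1952, 0, 0]) cube([61, 61, 485]);
translate([1952, 920, 0]) cube([61, 61, 485]);
translate([61, 0, 168]) cube([1891, 22, 152]);
translate([61, 959, 168]) cube([1891, 22, 152]);
translate([0, 61, 168]) cube([22, 859, 152]);
translate([1991, 61, 168]) cube([22, 859, 152]);
translate([119, 0, 320]) cube([82, 981, 15]);
translate([259, 0, 320]) cube([82, 981, 15]);
translate([399, 0, 320]) cube([82, 981, 15]);
translate([539, 0, 320]) cube([82, 981, 15]);
translate([679, 0, 320]) cube([82, 981, 15]);
translate([819, 0, 320]) cube([82, 981, 15]);
translate([959, 0, 320]) cube([82, 981, 15]);
translate([1099, 0, 320]) cube([82, 981, 15]);
translate([1239, 0, 320]) cube([82, 981, 15]);
translate([1379, 0, 320]) cube([82, 981, 15]);
translate([1519, 0, 320]) cube([82, 981, 15]);
translate([1659, 0, 320]) cube([82, 981, 15]);
translate([1799, 0, 320]) cube([82, 981, 15]);


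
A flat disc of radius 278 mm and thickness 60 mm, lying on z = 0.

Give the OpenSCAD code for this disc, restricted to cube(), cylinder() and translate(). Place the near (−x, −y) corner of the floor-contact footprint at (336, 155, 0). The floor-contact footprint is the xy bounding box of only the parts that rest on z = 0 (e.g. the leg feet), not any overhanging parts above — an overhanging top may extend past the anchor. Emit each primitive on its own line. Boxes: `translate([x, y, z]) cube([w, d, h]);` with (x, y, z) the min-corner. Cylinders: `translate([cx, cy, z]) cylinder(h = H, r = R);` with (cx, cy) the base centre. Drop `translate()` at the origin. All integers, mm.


translate([614, 433, 0]) cylinder(h = 60, r = 278);


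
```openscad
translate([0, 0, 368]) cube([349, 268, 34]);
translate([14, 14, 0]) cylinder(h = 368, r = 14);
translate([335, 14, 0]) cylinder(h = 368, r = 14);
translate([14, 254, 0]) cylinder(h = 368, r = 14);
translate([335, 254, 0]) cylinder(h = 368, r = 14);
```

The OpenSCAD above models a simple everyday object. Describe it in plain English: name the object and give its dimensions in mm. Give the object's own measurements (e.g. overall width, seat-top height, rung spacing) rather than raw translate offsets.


A simple wooden stool: a rectangular seat 349 mm (x) by 268 mm (y), 34 mm thick, top face at z = 402 mm, on four round legs, each 28 mm in diameter. The legs rest on z = 0, each leg's axis is inset half a diameter from the nearest pair of seat edges (so the leg's bounding box is flush with the corner).


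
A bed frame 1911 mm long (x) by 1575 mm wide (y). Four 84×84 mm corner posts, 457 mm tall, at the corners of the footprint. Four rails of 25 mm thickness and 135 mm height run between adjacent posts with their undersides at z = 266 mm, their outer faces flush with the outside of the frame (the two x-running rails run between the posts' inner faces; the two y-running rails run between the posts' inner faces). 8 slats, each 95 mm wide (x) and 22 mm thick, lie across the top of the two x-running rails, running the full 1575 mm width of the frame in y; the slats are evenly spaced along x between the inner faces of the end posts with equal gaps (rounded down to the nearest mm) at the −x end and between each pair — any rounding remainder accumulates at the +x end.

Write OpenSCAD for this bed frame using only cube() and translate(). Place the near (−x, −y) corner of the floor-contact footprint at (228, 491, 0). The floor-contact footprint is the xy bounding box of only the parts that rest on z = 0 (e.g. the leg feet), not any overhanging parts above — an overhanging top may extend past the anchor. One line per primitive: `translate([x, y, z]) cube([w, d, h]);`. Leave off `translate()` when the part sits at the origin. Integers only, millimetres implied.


// slat z = rail_z + rail_h = 266 + 135 = 401
// slat gap = ⌊(1743 − 8·95) / 9⌋ = 109
translate([228, 491, 0]) cube([84, 84, 457]);
translate([228, 1982, 0]) cube([84, 84, 457]);
translate([2055, 491, 0]) cube([84, 84, 457]);
translate([2055, 1982, 0]) cube([84, 84, 457]);
translate([312, 491, 266]) cube([1743, 25, 135]);
translate([312, 2041, 266]) cube([1743, 25, 135]);
translate([228, 575, 266]) cube([25, 1407, 135]);
translate([2114, 575, 266]) cube([25, 1407, 135]);
translate([421, 491, 401]) cube([95, 1575, 22]);
translate([625, 491, 401]) cube([95, 1575, 22]);
translate([829, 491, 401]) cube([95, 1575, 22]);
translate([1033, 491, 401]) cube([95, 1575, 22]);
translate([1237, 491, 401]) cube([95, 1575, 22]);
translate([1441, 491, 401]) cube([95, 1575, 22]);
translate([1645, 491, 401]) cube([95, 1575, 22]);
translate([1849, 491, 401]) cube([95, 1575, 22]);


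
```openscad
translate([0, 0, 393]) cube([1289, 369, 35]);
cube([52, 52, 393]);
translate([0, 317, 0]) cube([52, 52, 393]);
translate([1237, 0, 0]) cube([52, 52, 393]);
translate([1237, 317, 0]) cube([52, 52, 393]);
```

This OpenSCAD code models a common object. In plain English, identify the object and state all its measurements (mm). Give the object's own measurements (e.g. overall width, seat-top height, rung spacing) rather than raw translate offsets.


A bench: a 1289×369 mm seat slab, 35 mm thick, top at z = 428 mm, on four 52×52 mm square legs flush with the seat corners and standing on z = 0.


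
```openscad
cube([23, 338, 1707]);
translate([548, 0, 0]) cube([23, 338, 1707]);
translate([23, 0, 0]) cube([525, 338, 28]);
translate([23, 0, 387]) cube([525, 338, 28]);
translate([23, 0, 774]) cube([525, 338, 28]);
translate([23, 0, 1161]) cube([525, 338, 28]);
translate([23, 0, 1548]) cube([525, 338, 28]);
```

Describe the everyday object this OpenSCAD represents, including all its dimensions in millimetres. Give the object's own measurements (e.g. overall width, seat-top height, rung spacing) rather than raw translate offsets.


An open bookshelf. Two side panels, each 23 mm thick, 338 mm deep and 1707 mm tall, stand 571 mm apart (outside-to-outside). Between them sit 5 shelves, each 28 mm thick and 338 mm deep, spanning the full gap between the sides. The bottom shelf rests on the floor (its underside at z = 0) and the clear gap between one shelf's top and the next shelf's underside is 359 mm.


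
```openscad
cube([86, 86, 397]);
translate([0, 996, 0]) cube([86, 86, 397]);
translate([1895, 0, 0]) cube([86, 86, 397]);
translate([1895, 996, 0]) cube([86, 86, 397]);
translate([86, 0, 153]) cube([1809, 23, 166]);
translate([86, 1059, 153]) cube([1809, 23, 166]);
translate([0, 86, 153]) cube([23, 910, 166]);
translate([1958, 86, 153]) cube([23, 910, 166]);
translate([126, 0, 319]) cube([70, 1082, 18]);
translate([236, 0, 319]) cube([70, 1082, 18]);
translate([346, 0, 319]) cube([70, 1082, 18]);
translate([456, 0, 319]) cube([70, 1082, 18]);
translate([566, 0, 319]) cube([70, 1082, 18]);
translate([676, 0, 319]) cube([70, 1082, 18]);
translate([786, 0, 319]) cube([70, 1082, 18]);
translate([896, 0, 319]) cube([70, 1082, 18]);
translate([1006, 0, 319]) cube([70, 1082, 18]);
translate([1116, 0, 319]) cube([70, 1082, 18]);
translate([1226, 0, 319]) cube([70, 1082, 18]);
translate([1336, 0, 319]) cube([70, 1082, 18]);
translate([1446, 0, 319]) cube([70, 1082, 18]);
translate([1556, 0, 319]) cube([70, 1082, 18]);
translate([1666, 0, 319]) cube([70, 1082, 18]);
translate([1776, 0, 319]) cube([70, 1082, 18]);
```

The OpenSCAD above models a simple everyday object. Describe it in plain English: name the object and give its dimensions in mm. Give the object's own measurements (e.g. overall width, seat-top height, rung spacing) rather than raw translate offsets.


A bed frame 1981 mm long (x) by 1082 mm wide (y). Four 86×86 mm corner posts, 397 mm tall, at the corners of the footprint. Four rails of 23 mm thickness and 166 mm height run between adjacent posts with their undersides at z = 153 mm, their outer faces flush with the outside of the frame (the two x-running rails run between the posts' inner faces; the two y-running rails run between the posts' inner faces). 16 slats, each 70 mm wide (x) and 18 mm thick, lie across the top of the two x-running rails, running the full 1082 mm width of the frame in y; along x they sit between the end posts with a 40 mm gap after the −x posts and between neighbouring slats, leaving 49 mm before the +x posts.


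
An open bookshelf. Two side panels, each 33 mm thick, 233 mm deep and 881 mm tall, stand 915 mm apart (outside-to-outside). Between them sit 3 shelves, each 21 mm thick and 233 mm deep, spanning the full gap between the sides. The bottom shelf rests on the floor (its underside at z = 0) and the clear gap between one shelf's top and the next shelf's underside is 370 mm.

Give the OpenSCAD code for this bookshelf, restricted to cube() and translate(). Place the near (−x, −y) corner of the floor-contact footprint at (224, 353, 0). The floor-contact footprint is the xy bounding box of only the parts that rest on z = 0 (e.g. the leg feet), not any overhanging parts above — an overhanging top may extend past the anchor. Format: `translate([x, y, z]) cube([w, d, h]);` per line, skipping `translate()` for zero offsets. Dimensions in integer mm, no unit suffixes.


translate([224, 353, 0]) cube([33, 233, 881]);
translate([1106, 353, 0]) cube([33, 233, 881]);
translate([257, 353, 0]) cube([849, 233, 21]);
translate([257, 353, 391]) cube([849, 233, 21]);
translate([257, 353, 782]) cube([849, 233, 21]);


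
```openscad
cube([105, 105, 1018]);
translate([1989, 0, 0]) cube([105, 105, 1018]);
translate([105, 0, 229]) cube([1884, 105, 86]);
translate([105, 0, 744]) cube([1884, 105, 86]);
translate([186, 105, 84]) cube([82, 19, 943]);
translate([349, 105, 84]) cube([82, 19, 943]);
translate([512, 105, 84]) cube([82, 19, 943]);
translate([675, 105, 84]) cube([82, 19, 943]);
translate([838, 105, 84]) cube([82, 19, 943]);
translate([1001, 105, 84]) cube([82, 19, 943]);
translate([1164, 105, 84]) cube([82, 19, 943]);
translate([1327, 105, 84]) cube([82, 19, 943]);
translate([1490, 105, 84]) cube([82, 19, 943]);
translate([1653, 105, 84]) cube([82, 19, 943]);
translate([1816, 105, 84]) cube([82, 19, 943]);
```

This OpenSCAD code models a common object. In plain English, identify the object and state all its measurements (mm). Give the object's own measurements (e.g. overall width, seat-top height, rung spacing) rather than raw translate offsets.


A fence section. Two 105×105 mm posts, 1018 mm tall, stand on the floor with a clear span of 1884 mm between their inner faces. Two horizontal rails of 105×86 mm section span the gap between the posts with their undersides at z = 229 mm and z = 744 mm, flush with the posts' −y face. 11 pickets, each 82 mm wide, 19 mm thick and 943 mm tall, are fixed to the +y face of the rails with their bottoms at z = 84 mm, spaced across the span with a 81 mm gap after the −x post and between neighbouring pickets, with 91 mm left before the +x post.


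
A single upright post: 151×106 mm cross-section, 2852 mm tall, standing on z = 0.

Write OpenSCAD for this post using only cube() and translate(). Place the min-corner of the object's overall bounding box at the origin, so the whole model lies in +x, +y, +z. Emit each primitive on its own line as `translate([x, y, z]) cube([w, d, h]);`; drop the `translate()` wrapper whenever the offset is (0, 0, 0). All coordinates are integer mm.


cube([151, 106, 2852]);


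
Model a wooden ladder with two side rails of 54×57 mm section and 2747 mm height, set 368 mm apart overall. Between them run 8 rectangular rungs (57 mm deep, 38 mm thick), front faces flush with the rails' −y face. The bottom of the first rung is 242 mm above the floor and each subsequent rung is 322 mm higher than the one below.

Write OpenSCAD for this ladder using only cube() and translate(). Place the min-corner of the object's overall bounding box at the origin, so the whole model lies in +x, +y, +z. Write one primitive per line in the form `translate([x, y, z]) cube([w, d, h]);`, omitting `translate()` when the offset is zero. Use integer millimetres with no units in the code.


cube([54, 57, 2747]);
translate([314, 0, 0]) cube([54, 57, 2747]);
translate([54, 0, 242]) cube([260, 57, 38]);
translate([54, 0, 564]) cube([260, 57, 38]);
translate([54, 0, 886]) cube([260, 57, 38]);
translate([54, 0, 1208]) cube([260, 57, 38]);
translate([54, 0, 1530]) cube([260, 57, 38]);
translate([54, 0, 1852]) cube([260, 57, 38]);
translate([54, 0, 2174]) cube([260, 57, 38]);
translate([54, 0, 2496]) cube([260, 57, 38]);


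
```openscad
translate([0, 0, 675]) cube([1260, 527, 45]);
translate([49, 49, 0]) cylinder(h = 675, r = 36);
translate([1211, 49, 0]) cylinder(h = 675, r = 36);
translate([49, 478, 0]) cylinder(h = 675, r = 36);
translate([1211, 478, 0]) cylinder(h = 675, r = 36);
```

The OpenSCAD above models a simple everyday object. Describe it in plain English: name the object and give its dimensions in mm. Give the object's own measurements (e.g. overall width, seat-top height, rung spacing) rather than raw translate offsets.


A rectangular dining table. The top is 1260×527×45 mm with its upper surface at z = 720 mm. It stands on four round legs of 72 mm diameter, each leg's bounding box inset 13 mm from the nearest pair of top edges, running from the floor to the underside of the top.


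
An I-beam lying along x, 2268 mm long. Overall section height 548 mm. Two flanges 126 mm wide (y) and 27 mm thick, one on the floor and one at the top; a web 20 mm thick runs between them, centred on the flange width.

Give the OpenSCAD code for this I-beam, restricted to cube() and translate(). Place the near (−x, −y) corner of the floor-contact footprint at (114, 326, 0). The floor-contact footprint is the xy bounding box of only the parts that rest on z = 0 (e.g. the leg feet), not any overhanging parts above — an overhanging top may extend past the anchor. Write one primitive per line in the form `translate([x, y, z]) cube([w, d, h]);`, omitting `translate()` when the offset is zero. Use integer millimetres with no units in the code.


translate([114, 326, 0]) cube([2268, 126, 27]);
translate([114, 379, 27]) cube([2268, 20, 494]);
translate([114, 326, 521]) cube([2268, 126, 27]);


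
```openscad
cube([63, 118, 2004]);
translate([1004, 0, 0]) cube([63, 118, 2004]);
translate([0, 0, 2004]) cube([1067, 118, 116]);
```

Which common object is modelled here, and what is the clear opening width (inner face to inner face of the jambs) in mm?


A door frame. The clear opening width is 941 mm.

Two 2004 mm tall posts with a header on top — a door frame. The left jamb is 63 mm wide at x = 0; the right jamb starts at x = 1004. The clear opening is 1004 − 63 = 941 mm.


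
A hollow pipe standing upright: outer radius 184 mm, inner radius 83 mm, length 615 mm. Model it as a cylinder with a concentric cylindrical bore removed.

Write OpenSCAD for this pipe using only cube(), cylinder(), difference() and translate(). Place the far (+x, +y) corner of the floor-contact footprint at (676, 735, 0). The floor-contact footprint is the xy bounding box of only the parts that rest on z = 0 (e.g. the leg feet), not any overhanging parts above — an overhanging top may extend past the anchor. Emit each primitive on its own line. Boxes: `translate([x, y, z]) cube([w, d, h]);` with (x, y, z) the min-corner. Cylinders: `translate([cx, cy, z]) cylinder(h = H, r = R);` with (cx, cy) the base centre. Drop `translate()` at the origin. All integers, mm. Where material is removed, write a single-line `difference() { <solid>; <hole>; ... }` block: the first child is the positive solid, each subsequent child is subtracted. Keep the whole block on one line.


difference() { translate([492, 551, 0]) cylinder(h = 615, r = 184); translate([492, 551, 0]) cylinder(h = 615, r = 83); }


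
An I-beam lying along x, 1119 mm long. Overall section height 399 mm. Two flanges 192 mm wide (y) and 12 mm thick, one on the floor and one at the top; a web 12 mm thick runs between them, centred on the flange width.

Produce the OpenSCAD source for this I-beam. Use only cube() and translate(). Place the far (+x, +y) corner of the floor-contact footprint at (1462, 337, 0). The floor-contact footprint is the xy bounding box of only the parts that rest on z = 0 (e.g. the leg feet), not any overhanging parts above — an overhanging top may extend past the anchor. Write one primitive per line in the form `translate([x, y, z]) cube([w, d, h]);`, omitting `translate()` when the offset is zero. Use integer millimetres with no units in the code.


translate([343, 145, 0]) cube([1119, 192, 12]);
translate([343, 235, 12]) cube([1119, 12, 375]);
translate([343, 145, 387]) cube([1119, 192, 12]);


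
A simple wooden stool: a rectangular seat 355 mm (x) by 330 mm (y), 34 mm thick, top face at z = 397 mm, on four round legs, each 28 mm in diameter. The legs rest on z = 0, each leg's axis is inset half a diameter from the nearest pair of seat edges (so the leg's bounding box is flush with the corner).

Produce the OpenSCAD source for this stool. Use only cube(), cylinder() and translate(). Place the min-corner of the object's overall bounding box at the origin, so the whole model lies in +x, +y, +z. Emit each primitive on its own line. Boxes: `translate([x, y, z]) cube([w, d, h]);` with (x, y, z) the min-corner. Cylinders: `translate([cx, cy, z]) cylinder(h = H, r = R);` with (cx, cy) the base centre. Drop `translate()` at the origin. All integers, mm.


translate([0, 0, 363]) cube([355, 330, 34]);
translate([14, 14, 0]) cylinder(h = 363, r = 14);
translate([341, 14, 0]) cylinder(h = 363, r = 14);
translate([14, 316, 0]) cylinder(h = 363, r = 14);
translate([341, 316, 0]) cylinder(h = 363, r = 14);


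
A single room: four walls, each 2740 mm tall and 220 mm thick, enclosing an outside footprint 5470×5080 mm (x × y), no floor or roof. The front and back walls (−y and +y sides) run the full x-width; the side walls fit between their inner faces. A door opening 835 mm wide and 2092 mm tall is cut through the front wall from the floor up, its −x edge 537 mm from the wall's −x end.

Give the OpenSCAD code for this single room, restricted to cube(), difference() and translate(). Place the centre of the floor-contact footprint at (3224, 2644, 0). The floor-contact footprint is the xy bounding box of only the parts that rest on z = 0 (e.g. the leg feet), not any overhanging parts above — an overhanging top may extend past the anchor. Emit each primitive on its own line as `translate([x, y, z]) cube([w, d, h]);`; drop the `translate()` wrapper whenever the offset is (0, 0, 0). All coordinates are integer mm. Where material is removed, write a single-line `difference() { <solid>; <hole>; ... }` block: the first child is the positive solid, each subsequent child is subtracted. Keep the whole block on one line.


difference() { translate([489, 104, 0]) cube([5470, 220, 2740]); translate([1026, 104, 0]) cube([835, 220, 2092]); }
translate([489, 4964, 0]) cube([5470, 220, 2740]);
translate([489, 324, 0]) cube([220, 4640, 2740]);
translate([5739, 324, 0]) cube([220, 4640, 2740]);


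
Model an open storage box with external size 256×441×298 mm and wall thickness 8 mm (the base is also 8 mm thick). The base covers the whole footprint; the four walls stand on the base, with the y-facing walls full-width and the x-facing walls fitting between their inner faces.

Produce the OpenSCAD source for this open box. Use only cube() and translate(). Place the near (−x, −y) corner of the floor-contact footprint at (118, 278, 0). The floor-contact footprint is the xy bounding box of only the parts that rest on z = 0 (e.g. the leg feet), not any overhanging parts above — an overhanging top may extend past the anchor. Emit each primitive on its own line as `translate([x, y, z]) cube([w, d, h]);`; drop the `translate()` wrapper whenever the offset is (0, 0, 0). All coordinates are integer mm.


translate([118, 278, 0]) cube([256, 441, 8]);
translate([118, 278, 8]) cube([256, 8, 290]);
translate([118, 711, 8]) cube([256, 8, 290]);
translate([118, 286, 8]) cube([8, 425, 290]);
translate([366, 286, 8]) cube([8, 425, 290]);


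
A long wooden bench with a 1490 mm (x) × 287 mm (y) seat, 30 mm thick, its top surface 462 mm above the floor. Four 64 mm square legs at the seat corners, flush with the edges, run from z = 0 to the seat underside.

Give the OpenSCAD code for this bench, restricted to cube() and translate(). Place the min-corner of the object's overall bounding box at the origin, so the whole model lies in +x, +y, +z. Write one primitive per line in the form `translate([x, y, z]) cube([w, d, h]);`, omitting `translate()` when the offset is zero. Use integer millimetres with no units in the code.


translate([0, 0, 432]) cube([1490, 287, 30]);
cube([64, 64, 432]);
translate([0, 223, 0]) cube([64, 64, 432]);
translate([1426, 0, 0]) cube([64, 64, 432]);
translate([1426, 223, 0]) cube([64, 64, 432]);


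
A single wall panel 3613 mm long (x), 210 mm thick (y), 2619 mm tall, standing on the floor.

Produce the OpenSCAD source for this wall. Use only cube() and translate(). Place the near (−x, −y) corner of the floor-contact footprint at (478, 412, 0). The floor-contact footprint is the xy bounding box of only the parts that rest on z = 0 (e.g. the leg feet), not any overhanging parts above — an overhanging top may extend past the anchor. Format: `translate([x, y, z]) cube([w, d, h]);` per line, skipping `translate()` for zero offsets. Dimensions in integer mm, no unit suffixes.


translate([478, 412, 0]) cube([3613, 210, 2619]);


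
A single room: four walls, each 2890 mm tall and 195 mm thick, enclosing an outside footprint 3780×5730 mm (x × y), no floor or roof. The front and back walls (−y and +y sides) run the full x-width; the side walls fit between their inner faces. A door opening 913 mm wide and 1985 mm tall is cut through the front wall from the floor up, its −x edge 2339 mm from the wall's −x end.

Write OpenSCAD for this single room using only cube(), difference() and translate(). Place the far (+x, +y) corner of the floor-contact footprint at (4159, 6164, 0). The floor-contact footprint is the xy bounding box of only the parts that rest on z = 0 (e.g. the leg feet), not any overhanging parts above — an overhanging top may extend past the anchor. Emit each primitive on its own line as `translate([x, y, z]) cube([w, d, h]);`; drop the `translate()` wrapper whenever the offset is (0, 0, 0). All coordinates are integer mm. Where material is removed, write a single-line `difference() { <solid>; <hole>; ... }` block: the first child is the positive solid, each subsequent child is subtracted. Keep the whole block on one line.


difference() { translate([379, 434, 0]) cube([3780, 195, 2890]); translate([2718, 434, 0]) cube([913, 195, 1985]); }
translate([379, 5969, 0]) cube([3780, 195, 2890]);
translate([379, 629, 0]) cube([195, 5340, 2890]);
translate([3964, 629, 0]) cube([195, 5340, 2890]);


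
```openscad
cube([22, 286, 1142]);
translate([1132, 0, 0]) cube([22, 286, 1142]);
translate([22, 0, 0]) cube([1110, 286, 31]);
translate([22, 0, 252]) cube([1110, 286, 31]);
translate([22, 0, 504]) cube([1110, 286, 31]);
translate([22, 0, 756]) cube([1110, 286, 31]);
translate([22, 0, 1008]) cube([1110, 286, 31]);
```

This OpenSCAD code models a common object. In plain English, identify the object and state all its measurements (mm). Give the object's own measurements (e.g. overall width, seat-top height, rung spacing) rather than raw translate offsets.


An open bookshelf. Two side panels, each 22 mm thick, 286 mm deep and 1142 mm tall, stand 1154 mm apart (outside-to-outside). Between them sit 5 shelves, each 31 mm thick and 286 mm deep, spanning the full gap between the sides. The bottom shelf rests on the floor (its underside at z = 0) and the clear gap between one shelf's top and the next shelf's underside is 221 mm.


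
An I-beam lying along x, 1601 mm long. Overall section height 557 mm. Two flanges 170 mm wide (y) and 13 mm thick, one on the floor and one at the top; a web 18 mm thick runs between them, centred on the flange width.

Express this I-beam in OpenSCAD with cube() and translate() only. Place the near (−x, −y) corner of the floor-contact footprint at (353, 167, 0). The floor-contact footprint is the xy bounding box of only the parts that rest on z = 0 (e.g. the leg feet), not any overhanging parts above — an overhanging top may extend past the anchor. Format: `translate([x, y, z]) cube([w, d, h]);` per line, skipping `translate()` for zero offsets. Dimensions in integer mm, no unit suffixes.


translate([353, 167, 0]) cube([1601, 170, 13]);
translate([353, 243, 13]) cube([1601, 18, 531]);
translate([353, 167, 544]) cube([1601, 170, 13]);


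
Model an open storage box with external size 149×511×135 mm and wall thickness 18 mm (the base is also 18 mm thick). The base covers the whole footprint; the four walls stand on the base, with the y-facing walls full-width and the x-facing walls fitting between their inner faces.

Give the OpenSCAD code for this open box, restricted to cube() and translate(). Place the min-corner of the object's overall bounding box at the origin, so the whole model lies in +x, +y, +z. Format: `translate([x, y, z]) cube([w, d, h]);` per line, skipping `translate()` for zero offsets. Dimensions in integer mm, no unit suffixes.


cube([149, 511, 18]);
translate([0, 0, 18]) cube([149, 18, 117]);
translate([0, 493, 18]) cube([149, 18, 117]);
translate([0, 18, 18]) cube([18, 475, 117]);
translate([131, 18, 18]) cube([18, 475, 117]);


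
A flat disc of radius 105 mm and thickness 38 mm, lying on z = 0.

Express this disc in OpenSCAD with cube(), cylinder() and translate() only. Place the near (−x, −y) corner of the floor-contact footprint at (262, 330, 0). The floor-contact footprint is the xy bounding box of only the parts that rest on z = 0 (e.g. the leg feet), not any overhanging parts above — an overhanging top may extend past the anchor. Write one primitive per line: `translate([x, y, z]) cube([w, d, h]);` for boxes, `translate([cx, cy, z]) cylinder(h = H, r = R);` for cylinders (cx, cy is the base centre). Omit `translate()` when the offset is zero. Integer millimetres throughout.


translate([367, 435, 0]) cylinder(h = 38, r = 105);


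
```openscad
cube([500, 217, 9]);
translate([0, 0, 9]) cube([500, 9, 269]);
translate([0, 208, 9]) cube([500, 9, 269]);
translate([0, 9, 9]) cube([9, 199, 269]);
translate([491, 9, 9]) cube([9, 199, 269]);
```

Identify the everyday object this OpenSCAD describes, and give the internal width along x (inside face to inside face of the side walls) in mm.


An open box. The internal width is 482 mm.

A 500×217 base slab with four walls standing on it — an open box. The base is 500 mm wide and the walls are 9 mm thick, so the internal width is 500 − 2 × 9 = 482 mm.


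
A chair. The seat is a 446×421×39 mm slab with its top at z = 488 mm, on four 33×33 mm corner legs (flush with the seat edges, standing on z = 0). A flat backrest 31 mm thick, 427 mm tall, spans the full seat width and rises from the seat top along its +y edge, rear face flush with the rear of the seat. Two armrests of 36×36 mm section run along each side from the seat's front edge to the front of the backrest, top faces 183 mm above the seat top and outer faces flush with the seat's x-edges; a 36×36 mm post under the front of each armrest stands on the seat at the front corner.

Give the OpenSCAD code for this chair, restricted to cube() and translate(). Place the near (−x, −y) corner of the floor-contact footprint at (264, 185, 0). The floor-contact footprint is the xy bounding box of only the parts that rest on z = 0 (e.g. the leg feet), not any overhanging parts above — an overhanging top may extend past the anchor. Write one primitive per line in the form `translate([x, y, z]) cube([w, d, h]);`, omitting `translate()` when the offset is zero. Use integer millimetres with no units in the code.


translate([264, 185, 449]) cube([446, 421, 39]);
translate([264, 185, 0]) cube([33, 33, 449]);
translate([677, 185, 0]) cube([33, 33, 449]);
translate([264, 573, 0]) cube([33, 33, 449]);
translate([677, 573, 0]) cube([33, 33, 449]);
translate([264, 575, 488]) cube([446, 31, 427]);
translate([264, 185, 635]) cube([36, 390, 36]);
translate([674, 185, 635]) cube([36, 390, 36]);
translate([264, 185, 488]) cube([36, 36, 147]);
translate([674, 185, 488]) cube([36, 36, 147]);


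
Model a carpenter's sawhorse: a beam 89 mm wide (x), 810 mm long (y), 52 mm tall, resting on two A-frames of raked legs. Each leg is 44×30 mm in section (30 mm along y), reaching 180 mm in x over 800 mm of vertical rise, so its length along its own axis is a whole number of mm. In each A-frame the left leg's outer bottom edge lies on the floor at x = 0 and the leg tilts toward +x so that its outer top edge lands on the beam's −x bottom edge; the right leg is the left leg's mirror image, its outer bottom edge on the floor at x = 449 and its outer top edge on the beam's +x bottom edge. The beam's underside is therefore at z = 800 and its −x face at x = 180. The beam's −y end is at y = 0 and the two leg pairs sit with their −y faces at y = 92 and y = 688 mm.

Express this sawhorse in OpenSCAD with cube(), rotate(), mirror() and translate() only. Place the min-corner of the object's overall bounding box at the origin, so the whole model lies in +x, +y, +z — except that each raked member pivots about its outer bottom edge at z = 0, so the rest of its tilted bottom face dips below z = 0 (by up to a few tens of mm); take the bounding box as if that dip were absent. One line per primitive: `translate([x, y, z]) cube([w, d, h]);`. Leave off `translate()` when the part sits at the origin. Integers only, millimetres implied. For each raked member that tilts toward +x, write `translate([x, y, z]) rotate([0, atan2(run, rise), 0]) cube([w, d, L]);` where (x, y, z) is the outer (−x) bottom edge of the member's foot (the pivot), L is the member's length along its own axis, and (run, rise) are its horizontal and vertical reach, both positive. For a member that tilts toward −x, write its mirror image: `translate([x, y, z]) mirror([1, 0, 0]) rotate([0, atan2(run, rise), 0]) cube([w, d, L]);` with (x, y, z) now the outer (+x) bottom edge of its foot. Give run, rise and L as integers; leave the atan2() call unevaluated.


// leg length = √(180² + 800²) = 820
// right-leg outer foot x = 2·180 + 89 = 449
// beam min-corner = (180, 0, 800)
translate([180, 0, 800]) cube([89, 810, 52]);
translate([0, 92, 0]) rotate([0, atan2(180, 800), 0]) cube([44, 30, 820]);
translate([449, 92, 0]) mirror([1, 0, 0]) rotate([0, atan2(180, 800), 0]) cube([44, 30, 820]);
translate([0, 688, 0]) rotate([0, atan2(180, 800), 0]) cube([44, 30, 820]);
translate([449, 688, 0]) mirror([1, 0, 0]) rotate([0, atan2(180, 800), 0]) cube([44, 30, 820]);


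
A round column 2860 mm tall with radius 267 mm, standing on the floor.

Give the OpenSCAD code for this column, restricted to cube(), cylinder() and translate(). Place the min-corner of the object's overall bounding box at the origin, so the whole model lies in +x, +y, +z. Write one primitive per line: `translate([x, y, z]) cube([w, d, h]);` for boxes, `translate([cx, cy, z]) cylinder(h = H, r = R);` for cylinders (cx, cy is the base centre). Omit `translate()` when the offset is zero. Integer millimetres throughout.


translate([267, 267, 0]) cylinder(h = 2860, r = 267);


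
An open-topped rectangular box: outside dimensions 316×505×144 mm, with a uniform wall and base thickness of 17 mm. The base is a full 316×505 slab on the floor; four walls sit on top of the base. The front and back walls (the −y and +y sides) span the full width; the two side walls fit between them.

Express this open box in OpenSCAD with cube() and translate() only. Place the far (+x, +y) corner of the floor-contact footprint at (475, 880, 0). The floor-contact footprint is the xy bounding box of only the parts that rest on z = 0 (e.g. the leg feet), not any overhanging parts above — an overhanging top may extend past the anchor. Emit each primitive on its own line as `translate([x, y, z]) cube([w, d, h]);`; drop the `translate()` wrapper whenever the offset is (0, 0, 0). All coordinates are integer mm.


translate([159, 375, 0]) cube([316, 505, 17]);
translate([159, 375, 17]) cube([316, 17, 127]);
translate([159, 863, 17]) cube([316, 17, 127]);
translate([159, 392, 17]) cube([17, 471, 127]);
translate([458, 392, 17]) cube([17, 471, 127]);


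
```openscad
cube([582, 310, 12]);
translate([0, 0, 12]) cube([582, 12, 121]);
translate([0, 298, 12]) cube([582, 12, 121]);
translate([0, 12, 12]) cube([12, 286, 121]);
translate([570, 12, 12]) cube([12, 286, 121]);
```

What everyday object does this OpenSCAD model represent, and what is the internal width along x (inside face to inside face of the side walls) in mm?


An open box. The internal width is 558 mm.

A 582×310 base slab with four walls standing on it — an open box. The base is 582 mm wide and the walls are 12 mm thick, so the internal width is 582 − 2 × 12 = 558 mm.


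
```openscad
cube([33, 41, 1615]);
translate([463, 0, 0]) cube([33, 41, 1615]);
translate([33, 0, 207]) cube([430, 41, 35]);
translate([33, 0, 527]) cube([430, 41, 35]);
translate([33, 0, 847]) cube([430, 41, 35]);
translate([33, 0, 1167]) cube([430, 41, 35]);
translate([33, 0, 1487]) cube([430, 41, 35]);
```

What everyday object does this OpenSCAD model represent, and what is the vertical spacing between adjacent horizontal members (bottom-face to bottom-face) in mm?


A ladder. The rung spacing is 320 mm.

Two tall 33×41 posts with 5 short bars between them — a ladder. Adjacent rungs sit at z = 207 and z = 527, so the spacing is 527 − 207 = 320 mm.


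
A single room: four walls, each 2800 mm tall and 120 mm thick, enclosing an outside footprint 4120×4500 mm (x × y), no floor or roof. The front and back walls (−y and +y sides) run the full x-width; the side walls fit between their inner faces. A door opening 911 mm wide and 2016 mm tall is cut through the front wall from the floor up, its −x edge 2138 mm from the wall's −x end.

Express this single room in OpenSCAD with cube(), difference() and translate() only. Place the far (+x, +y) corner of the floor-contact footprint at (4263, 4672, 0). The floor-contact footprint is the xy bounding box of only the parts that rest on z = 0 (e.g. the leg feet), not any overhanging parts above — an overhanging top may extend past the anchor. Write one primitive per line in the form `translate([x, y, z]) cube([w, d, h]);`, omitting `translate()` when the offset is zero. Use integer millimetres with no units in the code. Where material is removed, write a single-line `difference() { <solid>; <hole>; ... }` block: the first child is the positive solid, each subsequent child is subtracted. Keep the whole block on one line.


difference() { translate([143, 172, 0]) cube([4120, 120, 2800]); translate([2281, 172, 0]) cube([911, 120, 2016]); }
translate([143, 4552, 0]) cube([4120, 120, 2800]);
translate([143, 292, 0]) cube([120, 4260, 2800]);
translate([4143, 292, 0]) cube([120, 4260, 2800]);


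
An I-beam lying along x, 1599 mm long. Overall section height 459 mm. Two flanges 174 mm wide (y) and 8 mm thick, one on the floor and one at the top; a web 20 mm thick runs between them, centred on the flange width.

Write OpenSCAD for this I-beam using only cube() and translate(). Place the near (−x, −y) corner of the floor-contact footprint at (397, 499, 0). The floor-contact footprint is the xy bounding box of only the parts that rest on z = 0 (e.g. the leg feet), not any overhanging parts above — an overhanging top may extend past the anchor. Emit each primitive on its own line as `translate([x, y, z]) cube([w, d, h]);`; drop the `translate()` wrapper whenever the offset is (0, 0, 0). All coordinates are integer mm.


translate([397, 499, 0]) cube([1599, 174, 8]);
translate([397, 576, 8]) cube([1599, 20, 443]);
translate([397, 499, 451]) cube([1599, 174, 8]);


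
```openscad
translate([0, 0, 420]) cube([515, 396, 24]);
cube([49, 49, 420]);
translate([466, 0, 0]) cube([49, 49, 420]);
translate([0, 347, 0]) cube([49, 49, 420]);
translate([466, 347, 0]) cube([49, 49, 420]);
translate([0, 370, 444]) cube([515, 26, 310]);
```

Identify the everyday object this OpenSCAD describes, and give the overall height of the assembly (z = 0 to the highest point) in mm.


A chair. The overall height is 754 mm.

A slab on four corner posts with a tall panel at the back — a chair. The seat slab sits at z = 420 with thickness 24, and the 310 mm backrest starts at the seat top, so the overall height is 420 + 24 + 310 = 754 mm.


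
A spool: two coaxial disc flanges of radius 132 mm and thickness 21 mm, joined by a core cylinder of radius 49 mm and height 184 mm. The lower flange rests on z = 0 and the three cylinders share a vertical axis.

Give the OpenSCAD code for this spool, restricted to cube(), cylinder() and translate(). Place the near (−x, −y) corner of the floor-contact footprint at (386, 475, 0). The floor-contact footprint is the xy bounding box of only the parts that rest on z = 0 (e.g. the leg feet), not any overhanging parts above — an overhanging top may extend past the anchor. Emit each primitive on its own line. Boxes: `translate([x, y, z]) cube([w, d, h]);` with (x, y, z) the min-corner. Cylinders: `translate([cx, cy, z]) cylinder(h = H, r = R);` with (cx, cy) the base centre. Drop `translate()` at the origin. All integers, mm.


translate([518, 607, 0]) cylinder(h = 21, r = 132);
translate([518, 607, 21]) cylinder(h = 184, r = 49);
translate([518, 607, 205]) cylinder(h = 21, r = 132);
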